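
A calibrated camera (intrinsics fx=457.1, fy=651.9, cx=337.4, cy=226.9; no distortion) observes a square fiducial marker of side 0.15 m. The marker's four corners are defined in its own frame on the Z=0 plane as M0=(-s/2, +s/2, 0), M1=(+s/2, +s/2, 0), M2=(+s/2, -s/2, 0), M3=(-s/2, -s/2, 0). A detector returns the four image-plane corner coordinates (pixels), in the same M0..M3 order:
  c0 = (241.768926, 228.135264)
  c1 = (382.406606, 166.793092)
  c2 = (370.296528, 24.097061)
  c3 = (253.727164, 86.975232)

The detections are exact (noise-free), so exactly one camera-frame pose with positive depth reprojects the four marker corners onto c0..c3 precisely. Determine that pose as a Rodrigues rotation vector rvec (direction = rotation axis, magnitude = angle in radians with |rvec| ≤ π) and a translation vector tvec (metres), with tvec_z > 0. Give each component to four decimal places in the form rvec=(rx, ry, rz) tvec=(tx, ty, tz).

rvec=(-0.6339, 0.3838, -0.1611) tvec=(-0.0300, -0.0785, 0.4845)

Intrinsics K: fx=457.1, fy=651.9, cx=337.4, cy=226.9
Marker side s = 0.15 m; corners in marker frame (Z=0):
  M0 = (-0.0750, +0.0750, 0)
  M1 = (+0.0750, +0.0750, 0)
  M2 = (+0.0750, -0.0750, 0)
  M3 = (-0.0750, -0.0750, 0)
Detected image corners:
  c0 = (241.768926, 228.135264) px
  c1 = (382.406606, 166.793092) px
  c2 = (370.296528, 24.097061) px
  c3 = (253.727164, 86.975232) px
Planar DLT: solve 8×8 A·h = b for H (H[2,2]=1):
  H  [+657.00676 -392.43538 +309.06590]
  H  [-492.72311 +788.16459 +121.30099]
  H  [-0.61799 -1.24731 +1.00000]
B = K⁻¹H; ‖b₁‖=2.063889, ‖b₂‖=2.063889; λ = 2/(‖b₁‖+‖b₂‖) = 0.484522, sign → tz>0 ⇒ λ=+0.484522
r₁ = λ·B[:,0] = (+0.91744,-0.26199,-0.29943); r₂ = λ·B[:,1] = (+0.03011,+0.79615,-0.60435)
r₃ = r₁×r₂ = (+0.39673,+0.54544,+0.73831); SVD([r₁ r₂ r₃]) → R = UVᵀ:
  R  [+0.91744 +0.03011 +0.39673]
  R  [-0.26199 +0.79615 +0.54544]
  R  [-0.29943 -0.60435 +0.73831]
t = (-0.03003, -0.07849, +0.48452) m
tr R = 2.451902; θ = arccos((tr R − 1)/2) = 0.758380 rad = 43.452°
axis k = ((R−Rᵀ)₃₂, (R−Rᵀ)₁₃, (R−Rᵀ)₂₁) / (2 sinθ) = (-0.835911, +0.506117, -0.212365)
rvec = θ·k = (-0.633938, +0.383829, -0.161053)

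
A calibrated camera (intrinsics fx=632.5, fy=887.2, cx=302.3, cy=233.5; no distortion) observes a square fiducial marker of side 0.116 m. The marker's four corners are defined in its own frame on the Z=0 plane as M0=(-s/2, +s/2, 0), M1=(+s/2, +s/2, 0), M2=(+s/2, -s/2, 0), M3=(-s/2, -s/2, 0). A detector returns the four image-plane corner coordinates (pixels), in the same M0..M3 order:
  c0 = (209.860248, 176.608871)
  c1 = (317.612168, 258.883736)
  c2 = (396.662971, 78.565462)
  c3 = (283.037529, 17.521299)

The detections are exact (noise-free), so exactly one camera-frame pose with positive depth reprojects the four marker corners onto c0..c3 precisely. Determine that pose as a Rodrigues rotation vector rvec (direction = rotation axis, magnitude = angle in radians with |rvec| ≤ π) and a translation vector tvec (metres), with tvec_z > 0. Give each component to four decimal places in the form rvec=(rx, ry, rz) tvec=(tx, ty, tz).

Intrinsics K: fx=632.5, fy=887.2, cx=302.3, cy=233.5
Marker side s = 0.116 m; corners in marker frame (Z=0):
  M0 = (-0.0580, +0.0580, 0)
  M1 = (+0.0580, +0.0580, 0)
  M2 = (+0.0580, -0.0580, 0)
  M3 = (-0.0580, -0.0580, 0)
Detected image corners:
  c0 = (209.860248, 176.608871) px
  c1 = (317.612168, 258.883736) px
  c2 = (396.662971, 78.565462) px
  c3 = (283.037529, 17.521299) px
Planar DLT: solve 8×8 A·h = b for H (H[2,2]=1):
  H  [+657.11927 -721.17106 +299.11591]
  H  [+485.61784 +1428.45867 +129.76304]
  H  [-0.98550 -0.22023 +1.00000]
B = K⁻¹H; ‖b₁‖=1.975332, ‖b₂‖=1.975332; λ = 2/(‖b₁‖+‖b₂‖) = 0.506244, sign → tz>0 ⇒ λ=+0.506244
r₁ = λ·B[:,0] = (+0.76440,+0.40840,-0.49890); r₂ = λ·B[:,1] = (-0.52393,+0.84443,-0.11149)
r₃ = r₁×r₂ = (+0.37576,+0.34661,+0.85946); SVD([r₁ r₂ r₃]) → R = UVᵀ:
  R  [+0.76440 -0.52393 +0.37576]
  R  [+0.40840 +0.84443 +0.34661]
  R  [-0.49890 -0.11149 +0.85946]
t = (-0.00255, -0.05919, +0.50624) m
tr R = 2.468287; θ = arccos((tr R − 1)/2) = 0.746392 rad = 42.765°
axis k = ((R−Rᵀ)₃₂, (R−Rᵀ)₁₃, (R−Rᵀ)₂₁) / (2 sinθ) = (-0.337337, +0.644086, +0.686555)
rvec = θ·k = (-0.251785, +0.480740, +0.512439)

rvec=(-0.2518, 0.4807, 0.5124) tvec=(-0.0025, -0.0592, 0.5062)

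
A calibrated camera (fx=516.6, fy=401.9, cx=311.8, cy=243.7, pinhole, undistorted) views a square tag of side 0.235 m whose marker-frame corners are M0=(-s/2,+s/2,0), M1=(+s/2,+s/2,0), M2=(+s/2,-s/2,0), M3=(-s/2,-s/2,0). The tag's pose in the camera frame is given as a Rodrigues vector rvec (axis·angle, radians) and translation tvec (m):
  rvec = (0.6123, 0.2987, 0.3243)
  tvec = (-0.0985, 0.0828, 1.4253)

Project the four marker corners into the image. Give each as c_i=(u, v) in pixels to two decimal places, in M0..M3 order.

Intrinsics K: fx=516.6, fy=401.9, cx=311.8, cy=243.7
Marker side s = 0.235 m; corners in marker frame (Z=0):
  M0 = (-0.1175, +0.1175, 0)
  M1 = (+0.1175, +0.1175, 0)
  M2 = (+0.1175, -0.1175, 0)
  M3 = (-0.1175, -0.1175, 0)
rvec = (0.6123, 0.2987, 0.3243), |rvec| = θ = 0.75452 rad = 43.231°
Rodrigues: sinθ=0.68494, 1−cosθ=0.27140; R = I + sinθ·[k]× + (1−cosθ)·[k]×²:
    [+0.90733 -0.20720 +0.36582]
    [+0.38158 +0.77113 -0.50965]
    [-0.17649 +0.60201 +0.77874]
t = (-0.0985, 0.0828, 1.4253) m
M0: Pc = R·M0+t = (-0.22946, +0.12857, +1.51677); u = 516.6·(-0.22946)/1.51677 + 311.8 = 233.6488, v = 401.9·(+0.12857)/1.51677 + 243.7 = 277.7678
M1: Pc = R·M1+t = (-0.01624, +0.21824, +1.47530); u = 516.6·(-0.01624)/1.47530 + 311.8 = 306.1150, v = 401.9·(+0.21824)/1.47530 + 243.7 = 303.1539
M2: Pc = R·M2+t = (+0.03246, +0.03703, +1.33383); u = 516.6·(+0.03246)/1.33383 + 311.8 = 324.3710, v = 401.9·(+0.03703)/1.33383 + 243.7 = 254.8570
M3: Pc = R·M3+t = (-0.18076, -0.05264, +1.37530); u = 516.6·(-0.18076)/1.37530 + 311.8 = 243.8999, v = 401.9·(-0.05264)/1.37530 + 243.7 = 228.3160

c0=(233.65, 277.77) c1=(306.11, 303.15) c2=(324.37, 254.86) c3=(243.90, 228.32)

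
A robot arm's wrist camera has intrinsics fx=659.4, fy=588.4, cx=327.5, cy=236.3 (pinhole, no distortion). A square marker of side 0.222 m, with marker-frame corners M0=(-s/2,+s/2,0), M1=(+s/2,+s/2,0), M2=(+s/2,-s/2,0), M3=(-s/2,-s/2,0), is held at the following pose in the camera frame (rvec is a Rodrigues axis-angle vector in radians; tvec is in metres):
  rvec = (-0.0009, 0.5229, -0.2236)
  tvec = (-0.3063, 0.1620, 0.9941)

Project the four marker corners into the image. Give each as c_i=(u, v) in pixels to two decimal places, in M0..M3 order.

c0=(89.48, 402.12) c1=(193.68, 391.97) c2=(162.75, 255.08) c3=(63.04, 279.35)

Intrinsics K: fx=659.4, fy=588.4, cx=327.5, cy=236.3
Marker side s = 0.222 m; corners in marker frame (Z=0):
  M0 = (-0.1110, +0.1110, 0)
  M1 = (+0.1110, +0.1110, 0)
  M2 = (+0.1110, -0.1110, 0)
  M3 = (-0.1110, -0.1110, 0)
rvec = (-0.0009, 0.5229, -0.2236), |rvec| = θ = 0.56870 rad = 32.584°
Rodrigues: sinθ=0.53854, 1−cosθ=0.15740; R = I + sinθ·[k]× + (1−cosθ)·[k]×²:
    [+0.84260 +0.21151 +0.49526]
    [-0.21197 +0.97567 -0.05605]
    [-0.49507 -0.05775 +0.86693]
t = (-0.3063, 0.1620, 0.9941) m
M0: Pc = R·M0+t = (-0.37635, +0.29383, +1.04264); u = 659.4·(-0.37635)/1.04264 + 327.5 = 89.4837, v = 588.4·(+0.29383)/1.04264 + 236.3 = 402.1175
M1: Pc = R·M1+t = (-0.18929, +0.24677, +0.93274); u = 659.4·(-0.18929)/0.93274 + 327.5 = 193.6786, v = 588.4·(+0.24677)/0.93274 + 236.3 = 391.9707
M2: Pc = R·M2+t = (-0.23625, +0.03017, +0.94556); u = 659.4·(-0.23625)/0.94556 + 327.5 = 162.7480, v = 588.4·(+0.03017)/0.94556 + 236.3 = 255.0755
M3: Pc = R·M3+t = (-0.42331, +0.07723, +1.05546); u = 659.4·(-0.42331)/1.05546 + 327.5 = 63.0395, v = 588.4·(+0.07723)/1.05546 + 236.3 = 279.3539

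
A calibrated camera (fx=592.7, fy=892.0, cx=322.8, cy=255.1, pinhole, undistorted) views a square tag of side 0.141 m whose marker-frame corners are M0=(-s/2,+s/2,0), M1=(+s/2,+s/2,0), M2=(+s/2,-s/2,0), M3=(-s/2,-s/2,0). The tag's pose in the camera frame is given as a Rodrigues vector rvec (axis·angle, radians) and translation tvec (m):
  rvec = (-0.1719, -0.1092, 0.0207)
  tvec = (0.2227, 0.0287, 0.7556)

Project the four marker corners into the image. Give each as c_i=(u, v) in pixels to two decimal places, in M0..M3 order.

Intrinsics K: fx=592.7, fy=892.0, cx=322.8, cy=255.1
Marker side s = 0.141 m; corners in marker frame (Z=0):
  M0 = (-0.0705, +0.0705, 0)
  M1 = (+0.0705, +0.0705, 0)
  M2 = (+0.0705, -0.0705, 0)
  M3 = (-0.0705, -0.0705, 0)
rvec = (-0.1719, -0.1092, 0.0207), |rvec| = θ = 0.20470 rad = 11.729°
Rodrigues: sinθ=0.20327, 1−cosθ=0.02088; R = I + sinθ·[k]× + (1−cosθ)·[k]×²:
    [+0.99384 -0.01120 -0.11021]
    [+0.02991 +0.98506 +0.16958]
    [+0.10667 -0.17183 +0.97934]
t = (0.2227, 0.0287, 0.7556) m
M0: Pc = R·M0+t = (+0.15184, +0.09604, +0.73597); u = 592.7·(+0.15184)/0.73597 + 322.8 = 445.0855, v = 892.0·(+0.09604)/0.73597 + 255.1 = 371.4997
M1: Pc = R·M1+t = (+0.29198, +0.10026, +0.75101); u = 592.7·(+0.29198)/0.75101 + 322.8 = 553.2300, v = 892.0·(+0.10026)/0.75101 + 255.1 = 374.1775
M2: Pc = R·M2+t = (+0.29356, -0.03864, +0.77523); u = 592.7·(+0.29356)/0.77523 + 322.8 = 547.2362, v = 892.0·(-0.03864)/0.77523 + 255.1 = 210.6419
M3: Pc = R·M3+t = (+0.15342, -0.04286, +0.76019); u = 592.7·(+0.15342)/0.76019 + 322.8 = 442.4198, v = 892.0·(-0.04286)/0.76019 + 255.1 = 204.8140

c0=(445.09, 371.50) c1=(553.23, 374.18) c2=(547.24, 210.64) c3=(442.42, 204.81)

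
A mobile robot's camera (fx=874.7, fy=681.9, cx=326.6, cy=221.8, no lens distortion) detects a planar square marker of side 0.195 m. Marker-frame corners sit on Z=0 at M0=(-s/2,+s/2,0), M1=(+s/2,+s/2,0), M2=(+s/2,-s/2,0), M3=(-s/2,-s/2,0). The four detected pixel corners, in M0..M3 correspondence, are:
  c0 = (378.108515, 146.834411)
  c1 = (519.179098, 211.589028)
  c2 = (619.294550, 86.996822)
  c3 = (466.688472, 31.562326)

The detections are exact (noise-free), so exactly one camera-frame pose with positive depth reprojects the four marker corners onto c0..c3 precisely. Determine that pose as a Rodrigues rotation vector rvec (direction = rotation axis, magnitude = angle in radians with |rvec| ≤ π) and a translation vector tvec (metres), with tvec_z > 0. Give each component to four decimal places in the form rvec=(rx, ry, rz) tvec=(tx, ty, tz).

Intrinsics K: fx=874.7, fy=681.9, cx=326.6, cy=221.8
Marker side s = 0.195 m; corners in marker frame (Z=0):
  M0 = (-0.0975, +0.0975, 0)
  M1 = (+0.0975, +0.0975, 0)
  M2 = (+0.0975, -0.0975, 0)
  M3 = (-0.0975, -0.0975, 0)
Detected image corners:
  c0 = (378.108515, 146.834411) px
  c1 = (519.179098, 211.589028) px
  c2 = (619.294550, 86.996822) px
  c3 = (466.688472, 31.562326) px
Planar DLT: solve 8×8 A·h = b for H (H[2,2]=1):
  H  [+527.51304 -427.46265 +492.05579]
  H  [+254.27859 +627.22099 +118.56441]
  H  [-0.45417 +0.11105 +1.00000]
B = K⁻¹H; ‖b₁‖=1.036492, ‖b₂‖=1.036492; λ = 2/(‖b₁‖+‖b₂‖) = 0.964793, sign → tz>0 ⇒ λ=+0.964793
r₁ = λ·B[:,0] = (+0.74545,+0.50229,-0.43818); r₂ = λ·B[:,1] = (-0.51150,+0.85258,+0.10714)
r₃ = r₁×r₂ = (+0.42740,+0.14426,+0.89248); SVD([r₁ r₂ r₃]) → R = UVᵀ:
  R  [+0.74545 -0.51150 +0.42740]
  R  [+0.50229 +0.85258 +0.14426]
  R  [-0.43818 +0.10714 +0.89248]
t = (+0.18250, -0.14606, +0.96479) m
tr R = 2.490515; θ = arccos((tr R − 1)/2) = 0.729875 rad = 41.819°
axis k = ((R−Rᵀ)₃₂, (R−Rᵀ)₁₃, (R−Rᵀ)₂₁) / (2 sinθ) = (-0.027830, +0.649073, +0.760217)
rvec = θ·k = (-0.020312, +0.473743, +0.554863)

rvec=(-0.0203, 0.4737, 0.5549) tvec=(0.1825, -0.1461, 0.9648)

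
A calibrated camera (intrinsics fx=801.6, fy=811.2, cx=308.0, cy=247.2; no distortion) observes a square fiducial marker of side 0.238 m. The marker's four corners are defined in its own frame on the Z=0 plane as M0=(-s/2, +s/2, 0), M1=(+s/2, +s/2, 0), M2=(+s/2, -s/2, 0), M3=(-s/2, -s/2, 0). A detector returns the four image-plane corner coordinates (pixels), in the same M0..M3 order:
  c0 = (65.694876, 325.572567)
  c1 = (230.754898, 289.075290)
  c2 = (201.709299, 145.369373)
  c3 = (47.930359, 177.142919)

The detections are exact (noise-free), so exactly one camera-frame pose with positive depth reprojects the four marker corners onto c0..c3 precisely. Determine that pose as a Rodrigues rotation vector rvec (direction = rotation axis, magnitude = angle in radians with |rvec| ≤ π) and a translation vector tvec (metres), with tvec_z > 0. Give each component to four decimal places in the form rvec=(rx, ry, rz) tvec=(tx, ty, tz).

rvec=(-0.3805, -0.0354, -0.2245) tvec=(-0.2537, -0.0230, 1.1874)

Intrinsics K: fx=801.6, fy=811.2, cx=308.0, cy=247.2
Marker side s = 0.238 m; corners in marker frame (Z=0):
  M0 = (-0.1190, +0.1190, 0)
  M1 = (+0.1190, +0.1190, 0)
  M2 = (+0.1190, -0.1190, 0)
  M3 = (-0.1190, -0.1190, 0)
Detected image corners:
  c0 = (65.694876, 325.572567) px
  c1 = (230.754898, 289.075290) px
  c2 = (201.709299, 145.369373) px
  c3 = (47.930359, 177.142919) px
Planar DLT: solve 8×8 A·h = b for H (H[2,2]=1):
  H  [+677.72845 +56.64337 +136.70408]
  H  [-128.02401 +541.78586 +231.49368]
  H  [+0.06419 -0.30675 +1.00000]
B = K⁻¹H; ‖b₁‖=0.842203, ‖b₂‖=0.842203; λ = 2/(‖b₁‖+‖b₂‖) = 1.187363, sign → tz>0 ⇒ λ=+1.187363
r₁ = λ·B[:,0] = (+0.97459,-0.21062,+0.07622); r₂ = λ·B[:,1] = (+0.22385,+0.90401,-0.36422)
r₃ = r₁×r₂ = (+0.00781,+0.37203,+0.92819); SVD([r₁ r₂ r₃]) → R = UVᵀ:
  R  [+0.97459 +0.22385 +0.00781]
  R  [-0.21062 +0.90401 +0.37203]
  R  [+0.07622 -0.36422 +0.92819]
t = (-0.25373, -0.02299, +1.18736) m
tr R = 2.806789; θ = arccos((tr R − 1)/2) = 0.443175 rad = 25.392°
axis k = ((R−Rᵀ)₃₂, (R−Rᵀ)₁₃, (R−Rᵀ)₂₁) / (2 sinθ) = (-0.858486, -0.079771, -0.506595)
rvec = θ·k = (-0.380460, -0.035352, -0.224510)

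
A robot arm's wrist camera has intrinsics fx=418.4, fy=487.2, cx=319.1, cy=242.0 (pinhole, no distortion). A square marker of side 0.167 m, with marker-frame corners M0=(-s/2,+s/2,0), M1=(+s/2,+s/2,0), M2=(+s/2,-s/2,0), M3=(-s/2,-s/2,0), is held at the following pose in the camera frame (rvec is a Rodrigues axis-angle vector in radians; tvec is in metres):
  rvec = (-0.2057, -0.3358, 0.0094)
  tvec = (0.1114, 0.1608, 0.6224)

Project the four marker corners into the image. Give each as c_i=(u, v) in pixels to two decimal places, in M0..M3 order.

c0=(344.16, 443.30) c1=(446.27, 431.53) c2=(437.22, 302.42) c3=(339.93, 302.05)

Intrinsics K: fx=418.4, fy=487.2, cx=319.1, cy=242.0
Marker side s = 0.167 m; corners in marker frame (Z=0):
  M0 = (-0.0835, +0.0835, 0)
  M1 = (+0.0835, +0.0835, 0)
  M2 = (+0.0835, -0.0835, 0)
  M3 = (-0.0835, -0.0835, 0)
rvec = (-0.2057, -0.3358, 0.0094), |rvec| = θ = 0.39391 rad = 22.569°
Rodrigues: sinθ=0.38380, 1−cosθ=0.07658; R = I + sinθ·[k]× + (1−cosθ)·[k]×²:
    [+0.94430 +0.02493 -0.32814]
    [+0.04325 +0.97907 +0.19886]
    [+0.32623 -0.20198 +0.92346]
t = (0.1114, 0.1608, 0.6224) m
M0: Pc = R·M0+t = (+0.03463, +0.23894, +0.57829); u = 418.4·(+0.03463)/0.57829 + 319.1 = 344.1571, v = 487.2·(+0.23894)/0.57829 + 242.0 = 443.3024
M1: Pc = R·M1+t = (+0.19233, +0.24616, +0.63277); u = 418.4·(+0.19233)/0.63277 + 319.1 = 446.2722, v = 487.2·(+0.24616)/0.63277 + 242.0 = 431.5321
M2: Pc = R·M2+t = (+0.18817, +0.08266, +0.66651); u = 418.4·(+0.18817)/0.66651 + 319.1 = 437.2223, v = 487.2·(+0.08266)/0.66651 + 242.0 = 302.4218
M3: Pc = R·M3+t = (+0.03047, +0.07544, +0.61203); u = 418.4·(+0.03047)/0.61203 + 319.1 = 339.9295, v = 487.2·(+0.07544)/0.61203 + 242.0 = 302.0505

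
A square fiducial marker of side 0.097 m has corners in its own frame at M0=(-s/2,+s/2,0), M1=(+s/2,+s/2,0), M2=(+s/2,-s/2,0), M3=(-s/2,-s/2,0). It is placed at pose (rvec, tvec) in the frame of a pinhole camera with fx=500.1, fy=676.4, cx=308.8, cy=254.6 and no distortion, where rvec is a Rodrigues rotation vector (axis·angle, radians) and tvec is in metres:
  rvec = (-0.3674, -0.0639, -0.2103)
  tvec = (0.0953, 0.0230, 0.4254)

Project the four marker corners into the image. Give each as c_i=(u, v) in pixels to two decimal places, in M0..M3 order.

c0=(381.17, 382.89) c1=(494.05, 349.34) c2=(456.63, 208.39) c3=(351.67, 236.22)

Intrinsics K: fx=500.1, fy=676.4, cx=308.8, cy=254.6
Marker side s = 0.097 m; corners in marker frame (Z=0):
  M0 = (-0.0485, +0.0485, 0)
  M1 = (+0.0485, +0.0485, 0)
  M2 = (+0.0485, -0.0485, 0)
  M3 = (-0.0485, -0.0485, 0)
rvec = (-0.3674, -0.0639, -0.2103), |rvec| = θ = 0.42813 rad = 24.530°
Rodrigues: sinθ=0.41517, 1−cosθ=0.09025; R = I + sinθ·[k]× + (1−cosθ)·[k]×²:
    [+0.97621 +0.21549 -0.02392]
    [-0.19237 +0.91176 +0.36290]
    [+0.10001 -0.34966 +0.93152]
t = (0.0953, 0.0230, 0.4254) m
M0: Pc = R·M0+t = (+0.05841, +0.07655, +0.40359); u = 500.1·(+0.05841)/0.40359 + 308.8 = 381.1714, v = 676.4·(+0.07655)/0.40359 + 254.6 = 382.8948
M1: Pc = R·M1+t = (+0.15310, +0.05789, +0.41329); u = 500.1·(+0.15310)/0.41329 + 308.8 = 494.0545, v = 676.4·(+0.05789)/0.41329 + 254.6 = 349.3437
M2: Pc = R·M2+t = (+0.13219, -0.03055, +0.44721); u = 500.1·(+0.13219)/0.44721 + 308.8 = 456.6293, v = 676.4·(-0.03055)/0.44721 + 254.6 = 208.3929
M3: Pc = R·M3+t = (+0.03750, -0.01189, +0.43751); u = 500.1·(+0.03750)/0.43751 + 308.8 = 351.6675, v = 676.4·(-0.01189)/0.43751 + 254.6 = 236.2177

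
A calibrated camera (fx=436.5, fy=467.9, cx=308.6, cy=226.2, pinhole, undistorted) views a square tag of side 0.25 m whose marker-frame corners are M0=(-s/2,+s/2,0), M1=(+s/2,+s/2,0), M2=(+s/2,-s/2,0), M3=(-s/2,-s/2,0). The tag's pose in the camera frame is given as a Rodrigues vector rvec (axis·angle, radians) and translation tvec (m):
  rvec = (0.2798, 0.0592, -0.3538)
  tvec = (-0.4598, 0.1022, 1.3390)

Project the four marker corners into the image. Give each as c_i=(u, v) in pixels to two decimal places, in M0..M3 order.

c0=(140.53, 312.84) c1=(212.52, 285.80) c2=(178.17, 207.39) c3=(103.33, 237.33)

Intrinsics K: fx=436.5, fy=467.9, cx=308.6, cy=226.2
Marker side s = 0.25 m; corners in marker frame (Z=0):
  M0 = (-0.1250, +0.1250, 0)
  M1 = (+0.1250, +0.1250, 0)
  M2 = (+0.1250, -0.1250, 0)
  M3 = (-0.1250, -0.1250, 0)
rvec = (0.2798, 0.0592, -0.3538), |rvec| = θ = 0.45494 rad = 26.066°
Rodrigues: sinθ=0.43941, 1−cosθ=0.10171; R = I + sinθ·[k]× + (1−cosθ)·[k]×²:
    [+0.93676 +0.34986 +0.00853]
    [-0.33358 +0.90001 -0.28054]
    [-0.10583 +0.25995 +0.95980]
t = (-0.4598, 0.1022, 1.3390) m
M0: Pc = R·M0+t = (-0.53316, +0.25640, +1.38472); u = 436.5·(-0.53316)/1.38472 + 308.6 = 140.5335, v = 467.9·(+0.25640)/1.38472 + 226.2 = 312.8376
M1: Pc = R·M1+t = (-0.29897, +0.17300, +1.35827); u = 436.5·(-0.29897)/1.35827 + 308.6 = 212.5207, v = 467.9·(+0.17300)/1.35827 + 226.2 = 285.7969
M2: Pc = R·M2+t = (-0.38644, -0.05200, +1.29328); u = 436.5·(-0.38644)/1.29328 + 308.6 = 178.1717, v = 467.9·(-0.05200)/1.29328 + 226.2 = 207.3870
M3: Pc = R·M3+t = (-0.62063, +0.03140, +1.31973); u = 436.5·(-0.62063)/1.31973 + 308.6 = 103.3282, v = 467.9·(+0.03140)/1.31973 + 226.2 = 237.3313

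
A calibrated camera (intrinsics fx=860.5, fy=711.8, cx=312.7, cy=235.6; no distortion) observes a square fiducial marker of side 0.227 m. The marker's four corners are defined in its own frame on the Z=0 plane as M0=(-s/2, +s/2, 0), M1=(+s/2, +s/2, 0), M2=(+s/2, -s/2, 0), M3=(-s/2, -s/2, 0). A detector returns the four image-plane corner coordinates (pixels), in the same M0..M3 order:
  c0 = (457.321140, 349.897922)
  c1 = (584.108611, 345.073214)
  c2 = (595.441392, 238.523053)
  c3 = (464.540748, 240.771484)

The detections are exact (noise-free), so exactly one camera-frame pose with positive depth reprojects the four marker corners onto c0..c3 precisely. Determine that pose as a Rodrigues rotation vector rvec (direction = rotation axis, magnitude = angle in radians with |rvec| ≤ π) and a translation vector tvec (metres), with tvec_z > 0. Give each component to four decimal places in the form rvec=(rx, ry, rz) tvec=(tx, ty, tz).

Intrinsics K: fx=860.5, fy=711.8, cx=312.7, cy=235.6
Marker side s = 0.227 m; corners in marker frame (Z=0):
  M0 = (-0.1135, +0.1135, 0)
  M1 = (+0.1135, +0.1135, 0)
  M2 = (+0.1135, -0.1135, 0)
  M3 = (-0.1135, -0.1135, 0)
Detected image corners:
  c0 = (457.321140, 349.897922) px
  c1 = (584.108611, 345.073214) px
  c2 = (595.441392, 238.523053) px
  c3 = (464.540748, 240.771484) px
Planar DLT: solve 8×8 A·h = b for H (H[2,2]=1):
  H  [+625.29154 +37.06925 +526.07992]
  H  [+16.65083 +518.60008 +294.45348]
  H  [+0.11012 +0.14856 +1.00000]
B = K⁻¹H; ‖b₁‖=0.695541, ‖b₂‖=0.695541; λ = 2/(‖b₁‖+‖b₂‖) = 1.437729, sign → tz>0 ⇒ λ=+1.437729
r₁ = λ·B[:,0] = (+0.98721,-0.01877,+0.15832); r₂ = λ·B[:,1] = (-0.01568,+0.97680,+0.21359)
r₃ = r₁×r₂ = (-0.15865,-0.21334,+0.96401); SVD([r₁ r₂ r₃]) → R = UVᵀ:
  R  [+0.98721 -0.01568 -0.15865]
  R  [-0.01877 +0.97680 -0.21334]
  R  [+0.15832 +0.21359 +0.96401]
t = (+0.35652, +0.11888, +1.43773) m
tr R = 2.928018; θ = arccos((tr R − 1)/2) = 0.269106 rad = 15.419°
axis k = ((R−Rᵀ)₃₂, (R−Rᵀ)₁₃, (R−Rᵀ)₂₁) / (2 sinθ) = (+0.802894, -0.596094, -0.005806)
rvec = θ·k = (+0.216064, -0.160413, -0.001563)

rvec=(0.2161, -0.1604, -0.0016) tvec=(0.3565, 0.1189, 1.4377)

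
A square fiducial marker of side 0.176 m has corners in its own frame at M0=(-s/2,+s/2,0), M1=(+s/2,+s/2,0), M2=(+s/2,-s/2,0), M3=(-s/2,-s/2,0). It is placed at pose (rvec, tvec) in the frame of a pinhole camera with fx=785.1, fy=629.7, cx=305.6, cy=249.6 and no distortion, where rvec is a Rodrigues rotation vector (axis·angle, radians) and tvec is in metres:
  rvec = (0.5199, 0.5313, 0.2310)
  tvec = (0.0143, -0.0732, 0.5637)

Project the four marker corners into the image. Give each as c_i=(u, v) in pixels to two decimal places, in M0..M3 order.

c0=(225.00, 221.75) c1=(417.25, 283.84) c2=(461.01, 95.14) c3=(230.72, 47.95)

Intrinsics K: fx=785.1, fy=629.7, cx=305.6, cy=249.6
Marker side s = 0.176 m; corners in marker frame (Z=0):
  M0 = (-0.0880, +0.0880, 0)
  M1 = (+0.0880, +0.0880, 0)
  M2 = (+0.0880, -0.0880, 0)
  M3 = (-0.0880, -0.0880, 0)
rvec = (0.5199, 0.5313, 0.2310), |rvec| = θ = 0.77842 rad = 44.600°
Rodrigues: sinθ=0.70215, 1−cosθ=0.28798; R = I + sinθ·[k]× + (1−cosθ)·[k]×²:
    [+0.84048 -0.07709 +0.53632]
    [+0.33964 +0.84618 -0.41064]
    [-0.42217 +0.52729 +0.73738]
t = (0.0143, -0.0732, 0.5637) m
M0: Pc = R·M0+t = (-0.06645, -0.02862, +0.64725); u = 785.1·(-0.06645)/0.64725 + 305.6 = 225.0020, v = 629.7·(-0.02862)/0.64725 + 249.6 = 221.7513
M1: Pc = R·M1+t = (+0.08148, +0.03115, +0.57295); u = 785.1·(+0.08148)/0.57295 + 305.6 = 417.2481, v = 629.7·(+0.03115)/0.57295 + 249.6 = 283.8382
M2: Pc = R·M2+t = (+0.09505, -0.11778, +0.48015); u = 785.1·(+0.09505)/0.48015 + 305.6 = 461.0130, v = 629.7·(-0.11778)/0.48015 + 249.6 = 95.1413
M3: Pc = R·M3+t = (-0.05288, -0.17755, +0.55445); u = 785.1·(-0.05288)/0.55445 + 305.6 = 230.7239, v = 629.7·(-0.17755)/0.55445 + 249.6 = 47.9497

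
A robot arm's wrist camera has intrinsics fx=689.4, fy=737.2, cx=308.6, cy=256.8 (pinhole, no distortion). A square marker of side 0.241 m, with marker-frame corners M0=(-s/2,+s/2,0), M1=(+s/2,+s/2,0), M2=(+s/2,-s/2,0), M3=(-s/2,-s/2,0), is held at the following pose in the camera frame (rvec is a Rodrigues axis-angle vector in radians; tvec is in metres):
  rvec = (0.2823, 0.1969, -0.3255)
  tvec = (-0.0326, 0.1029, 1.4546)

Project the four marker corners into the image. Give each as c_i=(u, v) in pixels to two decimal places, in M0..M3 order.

Intrinsics K: fx=689.4, fy=737.2, cx=308.6, cy=256.8
Marker side s = 0.241 m; corners in marker frame (Z=0):
  M0 = (-0.1205, +0.1205, 0)
  M1 = (+0.1205, +0.1205, 0)
  M2 = (+0.1205, -0.1205, 0)
  M3 = (-0.1205, -0.1205, 0)
rvec = (0.2823, 0.1969, -0.3255), |rvec| = θ = 0.47372 rad = 27.142°
Rodrigues: sinθ=0.45620, 1−cosθ=0.11012; R = I + sinθ·[k]× + (1−cosθ)·[k]×²:
    [+0.92898 +0.34074 +0.14453]
    [-0.28618 +0.90890 -0.30331]
    [-0.23471 +0.24041 +0.94187]
t = (-0.0326, 0.1029, 1.4546) m
M0: Pc = R·M0+t = (-0.10348, +0.24691, +1.51185); u = 689.4·(-0.10348)/1.51185 + 308.6 = 261.4118, v = 737.2·(+0.24691)/1.51185 + 256.8 = 377.1957
M1: Pc = R·M1+t = (+0.12040, +0.17794, +1.45529); u = 689.4·(+0.12040)/1.45529 + 308.6 = 365.6367, v = 737.2·(+0.17794)/1.45529 + 256.8 = 346.9371
M2: Pc = R·M2+t = (+0.03828, -0.04111, +1.39735); u = 689.4·(+0.03828)/1.39735 + 308.6 = 327.4877, v = 737.2·(-0.04111)/1.39735 + 256.8 = 235.1127
M3: Pc = R·M3+t = (-0.18560, +0.02786, +1.45391); u = 689.4·(-0.18560)/1.45391 + 308.6 = 220.5936, v = 737.2·(+0.02786)/1.45391 + 256.8 = 270.9276

c0=(261.41, 377.20) c1=(365.64, 346.94) c2=(327.49, 235.11) c3=(220.59, 270.93)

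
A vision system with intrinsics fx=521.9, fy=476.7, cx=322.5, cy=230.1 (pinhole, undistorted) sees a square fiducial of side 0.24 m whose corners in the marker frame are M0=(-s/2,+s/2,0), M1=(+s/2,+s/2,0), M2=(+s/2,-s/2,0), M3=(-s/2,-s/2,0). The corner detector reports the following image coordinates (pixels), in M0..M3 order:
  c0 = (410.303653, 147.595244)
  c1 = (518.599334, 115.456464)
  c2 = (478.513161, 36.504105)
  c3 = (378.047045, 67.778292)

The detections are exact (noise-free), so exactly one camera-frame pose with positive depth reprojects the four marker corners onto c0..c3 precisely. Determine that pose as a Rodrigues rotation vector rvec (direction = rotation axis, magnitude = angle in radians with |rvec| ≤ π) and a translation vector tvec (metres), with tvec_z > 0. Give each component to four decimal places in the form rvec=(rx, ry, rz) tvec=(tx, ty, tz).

rvec=(-0.3287, 0.1324, -0.2878) tvec=(0.2742, -0.3411, 1.1655)

Intrinsics K: fx=521.9, fy=476.7, cx=322.5, cy=230.1
Marker side s = 0.24 m; corners in marker frame (Z=0):
  M0 = (-0.1200, +0.1200, 0)
  M1 = (+0.1200, +0.1200, 0)
  M2 = (+0.1200, -0.1200, 0)
  M3 = (-0.1200, -0.1200, 0)
Detected image corners:
  c0 = (410.303653, 147.595244) px
  c1 = (518.599334, 115.456464) px
  c2 = (478.513161, 36.504105) px
  c3 = (378.047045, 67.778292) px
Planar DLT: solve 8×8 A·h = b for H (H[2,2]=1):
  H  [+403.20408 +21.86559 +445.30290]
  H  [-138.45709 +304.30380 +90.59284]
  H  [-0.06979 -0.28836 +1.00000]
B = K⁻¹H; ‖b₁‖=0.857995, ‖b₂‖=0.857995; λ = 2/(‖b₁‖+‖b₂‖) = 1.165507, sign → tz>0 ⇒ λ=+1.165507
r₁ = λ·B[:,0] = (+0.95070,-0.29926,-0.08134); r₂ = λ·B[:,1] = (+0.25651,+0.90623,-0.33608)
r₃ = r₁×r₂ = (+0.17429,+0.29865,+0.93831); SVD([r₁ r₂ r₃]) → R = UVᵀ:
  R  [+0.95070 +0.25651 +0.17429]
  R  [-0.29926 +0.90623 +0.29865]
  R  [-0.08134 -0.33608 +0.93831]
t = (+0.27424, -0.34109, +1.16551) m
tr R = 2.795244; θ = arccos((tr R − 1)/2) = 0.456452 rad = 26.153°
axis k = ((R−Rᵀ)₃₂, (R−Rᵀ)₁₃, (R−Rᵀ)₂₁) / (2 sinθ) = (-0.720028, +0.289983, -0.630452)
rvec = θ·k = (-0.328658, +0.132363, -0.287771)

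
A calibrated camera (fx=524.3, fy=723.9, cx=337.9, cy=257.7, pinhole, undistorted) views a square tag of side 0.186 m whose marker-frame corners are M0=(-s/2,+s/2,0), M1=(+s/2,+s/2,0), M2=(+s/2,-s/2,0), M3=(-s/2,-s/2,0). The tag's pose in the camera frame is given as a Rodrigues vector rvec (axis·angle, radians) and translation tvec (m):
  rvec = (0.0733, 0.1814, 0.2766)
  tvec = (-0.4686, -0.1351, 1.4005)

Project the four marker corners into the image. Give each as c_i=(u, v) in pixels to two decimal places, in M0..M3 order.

c0=(124.08, 221.27) c1=(185.46, 247.30) c2=(202.23, 153.27) c3=(139.70, 129.00)

Intrinsics K: fx=524.3, fy=723.9, cx=337.9, cy=257.7
Marker side s = 0.186 m; corners in marker frame (Z=0):
  M0 = (-0.0930, +0.0930, 0)
  M1 = (+0.0930, +0.0930, 0)
  M2 = (+0.0930, -0.0930, 0)
  M3 = (-0.0930, -0.0930, 0)
rvec = (0.0733, 0.1814, 0.2766), |rvec| = θ = 0.33880 rad = 19.412°
Rodrigues: sinθ=0.33236, 1−cosθ=0.05685; R = I + sinθ·[k]× + (1−cosθ)·[k]×²:
    [+0.94581 -0.26475 +0.18799]
    [+0.27792 +0.95945 -0.04706]
    [-0.16791 +0.09675 +0.98104]
t = (-0.4686, -0.1351, 1.4005) m
M0: Pc = R·M0+t = (-0.58118, -0.07172, +1.42511); u = 524.3·(-0.58118)/1.42511 + 337.9 = 124.0826, v = 723.9·(-0.07172)/1.42511 + 257.7 = 221.2701
M1: Pc = R·M1+t = (-0.40526, -0.02002, +1.39388); u = 524.3·(-0.40526)/1.39388 + 337.9 = 185.4636, v = 723.9·(-0.02002)/1.39388 + 257.7 = 247.3006
M2: Pc = R·M2+t = (-0.35602, -0.19848, +1.37589); u = 524.3·(-0.35602)/1.37589 + 337.9 = 202.2349, v = 723.9·(-0.19848)/1.37589 + 257.7 = 153.2720
M3: Pc = R·M3+t = (-0.53194, -0.25018, +1.40712); u = 524.3·(-0.53194)/1.40712 + 337.9 = 139.6966, v = 723.9·(-0.25018)/1.40712 + 257.7 = 128.9956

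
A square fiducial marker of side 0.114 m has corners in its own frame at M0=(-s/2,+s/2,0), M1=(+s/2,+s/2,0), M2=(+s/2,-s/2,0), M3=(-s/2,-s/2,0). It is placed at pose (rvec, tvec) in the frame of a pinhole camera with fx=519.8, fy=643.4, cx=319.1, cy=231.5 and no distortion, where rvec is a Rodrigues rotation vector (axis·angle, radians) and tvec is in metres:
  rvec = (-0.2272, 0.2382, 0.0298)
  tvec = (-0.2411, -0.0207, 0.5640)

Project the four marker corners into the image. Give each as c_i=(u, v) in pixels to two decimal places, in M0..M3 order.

Intrinsics K: fx=519.8, fy=643.4, cx=319.1, cy=231.5
Marker side s = 0.114 m; corners in marker frame (Z=0):
  M0 = (-0.0570, +0.0570, 0)
  M1 = (+0.0570, +0.0570, 0)
  M2 = (+0.0570, -0.0570, 0)
  M3 = (-0.0570, -0.0570, 0)
rvec = (-0.2272, 0.2382, 0.0298), |rvec| = θ = 0.33053 rad = 18.938°
Rodrigues: sinθ=0.32454, 1−cosθ=0.05413; R = I + sinθ·[k]× + (1−cosθ)·[k]×²:
    [+0.97145 -0.05607 +0.23053]
    [+0.00245 +0.97398 +0.22660]
    [-0.23724 -0.21957 +0.94631]
t = (-0.2411, -0.0207, 0.5640) m
M0: Pc = R·M0+t = (-0.29967, +0.03468, +0.56501); u = 519.8·(-0.29967)/0.56501 + 319.1 = 43.4083, v = 643.4·(+0.03468)/0.56501 + 231.5 = 270.9891
M1: Pc = R·M1+t = (-0.18892, +0.03496, +0.53796); u = 519.8·(-0.18892)/0.53796 + 319.1 = 136.5544, v = 643.4·(+0.03496)/0.53796 + 231.5 = 273.3079
M2: Pc = R·M2+t = (-0.18253, -0.07608, +0.56299); u = 519.8·(-0.18253)/0.56299 + 319.1 = 150.5725, v = 643.4·(-0.07608)/0.56299 + 231.5 = 144.5568
M3: Pc = R·M3+t = (-0.29328, -0.07636, +0.59004); u = 519.8·(-0.29328)/0.59004 + 319.1 = 60.7353, v = 643.4·(-0.07636)/0.59004 + 231.5 = 148.2379

c0=(43.41, 270.99) c1=(136.55, 273.31) c2=(150.57, 144.56) c3=(60.74, 148.24)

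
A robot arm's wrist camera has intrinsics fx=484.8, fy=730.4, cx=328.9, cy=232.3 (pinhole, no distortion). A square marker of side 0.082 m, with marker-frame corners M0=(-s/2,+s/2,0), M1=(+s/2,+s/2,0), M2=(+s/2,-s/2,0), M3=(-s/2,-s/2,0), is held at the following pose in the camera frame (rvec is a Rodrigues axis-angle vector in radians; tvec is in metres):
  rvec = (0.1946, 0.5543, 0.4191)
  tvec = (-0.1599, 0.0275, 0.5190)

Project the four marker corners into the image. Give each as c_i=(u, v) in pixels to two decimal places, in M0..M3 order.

c0=(148.19, 293.99) c1=(194.36, 349.58) c2=(214.87, 245.08) c3=(165.12, 194.61)

Intrinsics K: fx=484.8, fy=730.4, cx=328.9, cy=232.3
Marker side s = 0.082 m; corners in marker frame (Z=0):
  M0 = (-0.0410, +0.0410, 0)
  M1 = (+0.0410, +0.0410, 0)
  M2 = (+0.0410, -0.0410, 0)
  M3 = (-0.0410, -0.0410, 0)
rvec = (0.1946, 0.5543, 0.4191), |rvec| = θ = 0.72164 rad = 41.347°
Rodrigues: sinθ=0.66062, 1−cosθ=0.24928; R = I + sinθ·[k]× + (1−cosθ)·[k]×²:
    [+0.76885 -0.33203 +0.54647]
    [+0.43529 +0.89780 -0.06694]
    [-0.46839 +0.28934 +0.83480]
t = (-0.1599, 0.0275, 0.5190) m
M0: Pc = R·M0+t = (-0.20504, +0.04646, +0.55007); u = 484.8·(-0.20504)/0.55007 + 328.9 = 148.1921, v = 730.4·(+0.04646)/0.55007 + 232.3 = 293.9948
M1: Pc = R·M1+t = (-0.14199, +0.08216, +0.51166); u = 484.8·(-0.14199)/0.51166 + 328.9 = 194.3635, v = 730.4·(+0.08216)/0.51166 + 232.3 = 349.5797
M2: Pc = R·M2+t = (-0.11476, +0.00854, +0.48793); u = 484.8·(-0.11476)/0.48793 + 328.9 = 214.8729, v = 730.4·(+0.00854)/0.48793 + 232.3 = 245.0798
M3: Pc = R·M3+t = (-0.17781, -0.02716, +0.52634); u = 484.8·(-0.17781)/0.52634 + 328.9 = 165.1236, v = 730.4·(-0.02716)/0.52634 + 232.3 = 194.6148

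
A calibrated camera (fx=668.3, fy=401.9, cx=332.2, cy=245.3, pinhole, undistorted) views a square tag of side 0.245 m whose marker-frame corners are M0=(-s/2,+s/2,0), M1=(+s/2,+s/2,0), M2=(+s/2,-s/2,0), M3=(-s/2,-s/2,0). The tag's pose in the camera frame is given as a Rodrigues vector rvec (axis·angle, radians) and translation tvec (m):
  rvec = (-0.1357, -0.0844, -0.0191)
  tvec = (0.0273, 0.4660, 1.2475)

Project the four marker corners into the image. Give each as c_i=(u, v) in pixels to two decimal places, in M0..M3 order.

c0=(281.99, 439.23) c1=(414.22, 434.91) c2=(408.93, 353.48) c3=(280.07, 356.32)

Intrinsics K: fx=668.3, fy=401.9, cx=332.2, cy=245.3
Marker side s = 0.245 m; corners in marker frame (Z=0):
  M0 = (-0.1225, +0.1225, 0)
  M1 = (+0.1225, +0.1225, 0)
  M2 = (+0.1225, -0.1225, 0)
  M3 = (-0.1225, -0.1225, 0)
rvec = (-0.1357, -0.0844, -0.0191), |rvec| = θ = 0.16094 rad = 9.221°
Rodrigues: sinθ=0.16025, 1−cosθ=0.01292; R = I + sinθ·[k]× + (1−cosθ)·[k]×²:
    [+0.99626 +0.02473 -0.08274]
    [-0.01330 +0.99063 +0.13592]
    [+0.08533 -0.13431 +0.98726]
t = (0.0273, 0.4660, 1.2475) m
M0: Pc = R·M0+t = (-0.09171, +0.58898, +1.22059); u = 668.3·(-0.09171)/1.22059 + 332.2 = 281.9854, v = 401.9·(+0.58898)/1.22059 + 245.3 = 439.2317
M1: Pc = R·M1+t = (+0.15237, +0.58572, +1.24150); u = 668.3·(+0.15237)/1.24150 + 332.2 = 414.2219, v = 401.9·(+0.58572)/1.24150 + 245.3 = 434.9109
M2: Pc = R·M2+t = (+0.14631, +0.34302, +1.27441); u = 668.3·(+0.14631)/1.27441 + 332.2 = 408.9266, v = 401.9·(+0.34302)/1.27441 + 245.3 = 353.4751
M3: Pc = R·M3+t = (-0.09777, +0.34628, +1.25350); u = 668.3·(-0.09777)/1.25350 + 332.2 = 280.0731, v = 401.9·(+0.34628)/1.25350 + 245.3 = 356.3242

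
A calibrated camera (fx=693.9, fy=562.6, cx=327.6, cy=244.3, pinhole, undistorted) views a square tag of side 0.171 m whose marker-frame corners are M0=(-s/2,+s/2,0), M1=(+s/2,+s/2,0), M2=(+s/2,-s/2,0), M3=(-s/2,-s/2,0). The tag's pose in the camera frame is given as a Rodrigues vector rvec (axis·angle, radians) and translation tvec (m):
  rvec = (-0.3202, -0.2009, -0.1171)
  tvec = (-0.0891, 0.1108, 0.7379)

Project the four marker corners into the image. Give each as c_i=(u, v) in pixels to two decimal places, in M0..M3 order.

c0=(167.75, 405.18) c1=(333.86, 386.28) c2=(311.32, 260.97) c3=(155.55, 272.42)

Intrinsics K: fx=693.9, fy=562.6, cx=327.6, cy=244.3
Marker side s = 0.171 m; corners in marker frame (Z=0):
  M0 = (-0.0855, +0.0855, 0)
  M1 = (+0.0855, +0.0855, 0)
  M2 = (+0.0855, -0.0855, 0)
  M3 = (-0.0855, -0.0855, 0)
rvec = (-0.3202, -0.2009, -0.1171), |rvec| = θ = 0.39573 rad = 22.674°
Rodrigues: sinθ=0.38548, 1−cosθ=0.07728; R = I + sinθ·[k]× + (1−cosθ)·[k]×²:
    [+0.97331 +0.14581 -0.17719]
    [-0.08232 +0.94263 +0.32352]
    [+0.21420 -0.30030 +0.92948]
t = (-0.0891, 0.1108, 0.7379) m
M0: Pc = R·M0+t = (-0.15985, +0.19843, +0.69391); u = 693.9·(-0.15985)/0.69391 + 327.6 = 167.7511, v = 562.6·(+0.19843)/0.69391 + 244.3 = 405.1836
M1: Pc = R·M1+t = (+0.00659, +0.18436, +0.73054); u = 693.9·(+0.00659)/0.73054 + 327.6 = 333.8552, v = 562.6·(+0.18436)/0.73054 + 244.3 = 386.2762
M2: Pc = R·M2+t = (-0.01835, +0.02317, +0.78189); u = 693.9·(-0.01835)/0.78189 + 327.6 = 311.3161, v = 562.6·(+0.02317)/0.78189 + 244.3 = 260.9691
M3: Pc = R·M3+t = (-0.18479, +0.03724, +0.74526); u = 693.9·(-0.18479)/0.74526 + 327.6 = 155.5494, v = 562.6·(+0.03724)/0.74526 + 244.3 = 272.4150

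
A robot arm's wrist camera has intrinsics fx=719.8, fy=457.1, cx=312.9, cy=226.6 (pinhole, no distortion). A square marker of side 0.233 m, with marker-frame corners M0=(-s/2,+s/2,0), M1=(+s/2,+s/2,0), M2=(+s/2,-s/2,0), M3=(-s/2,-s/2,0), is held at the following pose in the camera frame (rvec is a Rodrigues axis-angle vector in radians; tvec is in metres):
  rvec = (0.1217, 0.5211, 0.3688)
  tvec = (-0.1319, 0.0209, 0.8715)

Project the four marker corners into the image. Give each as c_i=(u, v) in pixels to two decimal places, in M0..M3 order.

c0=(114.34, 267.69) c1=(248.96, 320.29) c2=(311.20, 201.51) c3=(161.96, 160.33)

Intrinsics K: fx=719.8, fy=457.1, cx=312.9, cy=226.6
Marker side s = 0.233 m; corners in marker frame (Z=0):
  M0 = (-0.1165, +0.1165, 0)
  M1 = (+0.1165, +0.1165, 0)
  M2 = (+0.1165, -0.1165, 0)
  M3 = (-0.1165, -0.1165, 0)
rvec = (0.1217, 0.5211, 0.3688), |rvec| = θ = 0.64990 rad = 37.237°
Rodrigues: sinθ=0.60511, 1−cosθ=0.20386; R = I + sinθ·[k]× + (1−cosθ)·[k]×²:
    [+0.80329 -0.31277 +0.50685]
    [+0.37399 +0.92721 -0.02056]
    [-0.46352 +0.20607 +0.86179]
t = (-0.1319, 0.0209, 0.8715) m
M0: Pc = R·M0+t = (-0.26192, +0.08535, +0.94951); u = 719.8·(-0.26192)/0.94951 + 312.9 = 114.3431, v = 457.1·(+0.08535)/0.94951 + 226.6 = 267.6879
M1: Pc = R·M1+t = (-0.07475, +0.17249, +0.84151); u = 719.8·(-0.07475)/0.84151 + 312.9 = 248.9573, v = 457.1·(+0.17249)/0.84151 + 226.6 = 320.2948
M2: Pc = R·M2+t = (-0.00188, -0.04355, +0.79349); u = 719.8·(-0.00188)/0.79349 + 312.9 = 311.1961, v = 457.1·(-0.04355)/0.79349 + 226.6 = 201.5128
M3: Pc = R·M3+t = (-0.18905, -0.13069, +0.90149); u = 719.8·(-0.18905)/0.90149 + 312.9 = 161.9560, v = 457.1·(-0.13069)/0.90149 + 226.6 = 160.3344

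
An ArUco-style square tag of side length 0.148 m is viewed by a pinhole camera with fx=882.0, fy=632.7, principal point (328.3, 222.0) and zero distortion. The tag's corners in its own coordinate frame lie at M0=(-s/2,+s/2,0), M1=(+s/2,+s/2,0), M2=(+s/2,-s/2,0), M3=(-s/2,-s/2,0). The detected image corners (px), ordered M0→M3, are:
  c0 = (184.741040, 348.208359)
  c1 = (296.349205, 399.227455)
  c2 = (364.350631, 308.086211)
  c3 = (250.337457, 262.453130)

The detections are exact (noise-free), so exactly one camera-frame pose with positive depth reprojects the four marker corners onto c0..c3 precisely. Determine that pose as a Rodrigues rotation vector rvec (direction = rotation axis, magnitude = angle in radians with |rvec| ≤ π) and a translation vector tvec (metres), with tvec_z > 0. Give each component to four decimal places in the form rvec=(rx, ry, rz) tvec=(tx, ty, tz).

rvec=(-0.1575, 0.3316, 0.4803) tvec=(-0.0594, 0.1585, 0.9410)

Intrinsics K: fx=882.0, fy=632.7, cx=328.3, cy=222.0
Marker side s = 0.148 m; corners in marker frame (Z=0):
  M0 = (-0.0740, +0.0740, 0)
  M1 = (+0.0740, +0.0740, 0)
  M2 = (+0.0740, -0.0740, 0)
  M3 = (-0.0740, -0.0740, 0)
Detected image corners:
  c0 = (184.741040, 348.208359) px
  c1 = (296.349205, 399.227455) px
  c2 = (364.350631, 308.086211) px
  c3 = (250.337457, 262.453130) px
Planar DLT: solve 8×8 A·h = b for H (H[2,2]=1):
  H  [+660.82719 -471.73370 +272.58476]
  H  [+204.40198 +572.33258 +328.58536]
  H  [-0.37034 -0.07524 +1.00000]
B = K⁻¹H; ‖b₁‖=1.062679, ‖b₂‖=1.062679; λ = 2/(‖b₁‖+‖b₂‖) = 0.941018, sign → tz>0 ⇒ λ=+0.941018
r₁ = λ·B[:,0] = (+0.83476,+0.42629,-0.34850); r₂ = λ·B[:,1] = (-0.47694,+0.87608,-0.07080)
r₃ = r₁×r₂ = (+0.27513,+0.22532,+0.93463); SVD([r₁ r₂ r₃]) → R = UVᵀ:
  R  [+0.83476 -0.47694 +0.27513]
  R  [+0.42629 +0.87608 +0.22532]
  R  [-0.34850 -0.07080 +0.93463]
t = (-0.05944, +0.15852, +0.94102) m
tr R = 2.645473; θ = arccos((tr R − 1)/2) = 0.604588 rad = 34.640°
axis k = ((R−Rᵀ)₃₂, (R−Rᵀ)₁₃, (R−Rᵀ)₂₁) / (2 sinθ) = (-0.260477, +0.548554, +0.794506)
rvec = θ·k = (-0.157481, +0.331649, +0.480349)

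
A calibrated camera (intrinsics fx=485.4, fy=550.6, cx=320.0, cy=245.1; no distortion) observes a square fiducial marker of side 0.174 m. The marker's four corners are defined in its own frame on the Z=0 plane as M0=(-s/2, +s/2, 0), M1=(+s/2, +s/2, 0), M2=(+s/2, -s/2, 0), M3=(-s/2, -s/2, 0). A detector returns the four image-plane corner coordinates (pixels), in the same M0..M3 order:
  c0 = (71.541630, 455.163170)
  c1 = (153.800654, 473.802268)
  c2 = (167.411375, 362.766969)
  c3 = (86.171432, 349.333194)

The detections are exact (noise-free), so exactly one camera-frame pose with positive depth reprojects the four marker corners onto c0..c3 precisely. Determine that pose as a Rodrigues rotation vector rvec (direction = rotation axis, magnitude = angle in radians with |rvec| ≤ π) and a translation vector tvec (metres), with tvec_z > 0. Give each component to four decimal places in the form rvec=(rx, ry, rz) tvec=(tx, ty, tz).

rvec=(-0.1173, 0.2306, 0.0954) tvec=(-0.3736, 0.2693, 0.9018)

Intrinsics K: fx=485.4, fy=550.6, cx=320.0, cy=245.1
Marker side s = 0.174 m; corners in marker frame (Z=0):
  M0 = (-0.0870, +0.0870, 0)
  M1 = (+0.0870, +0.0870, 0)
  M2 = (+0.0870, -0.0870, 0)
  M3 = (-0.0870, -0.0870, 0)
Detected image corners:
  c0 = (71.541630, 455.163170) px
  c1 = (153.800654, 473.802268) px
  c2 = (167.411375, 362.766969) px
  c3 = (86.171432, 349.333194) px
Planar DLT: solve 8×8 A·h = b for H (H[2,2]=1):
  H  [+438.82195 -95.14460 +118.88280]
  H  [-14.11889 +575.11510 +409.53726]
  H  [-0.25869 -0.11633 +1.00000]
B = K⁻¹H; ‖b₁‖=1.108900, ‖b₂‖=1.108900; λ = 2/(‖b₁‖+‖b₂‖) = 0.901795, sign → tz>0 ⇒ λ=+0.901795
r₁ = λ·B[:,0] = (+0.96905,+0.08072,-0.23328); r₂ = λ·B[:,1] = (-0.10761,+0.98864,-0.10490)
r₃ = r₁×r₂ = (+0.22217,+0.12676,+0.96673); SVD([r₁ r₂ r₃]) → R = UVᵀ:
  R  [+0.96905 -0.10761 +0.22217]
  R  [+0.08072 +0.98864 +0.12676]
  R  [-0.23328 -0.10490 +0.96673]
t = (-0.37364, +0.26932, +0.90179) m
tr R = 2.924430; θ = arccos((tr R − 1)/2) = 0.275773 rad = 15.801°
axis k = ((R−Rᵀ)₃₂, (R−Rᵀ)₁₃, (R−Rᵀ)₂₁) / (2 sinθ) = (-0.425390, +0.836331, +0.345823)
rvec = θ·k = (-0.117311, +0.230637, +0.095369)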